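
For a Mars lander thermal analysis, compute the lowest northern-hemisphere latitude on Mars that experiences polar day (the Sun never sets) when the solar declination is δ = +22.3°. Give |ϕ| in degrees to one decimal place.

Polar day requires cos h₀ = −tan ϕ tan δ ≤ −1, i.e. tan ϕ tan δ ≥ 1.
The boundary is |tan ϕ| · |tan δ| = 1, so |ϕ| = 90° − |δ| = 90° − 22.3° = 67.7° in the northern hemisphere.

|ϕ| = 67.7°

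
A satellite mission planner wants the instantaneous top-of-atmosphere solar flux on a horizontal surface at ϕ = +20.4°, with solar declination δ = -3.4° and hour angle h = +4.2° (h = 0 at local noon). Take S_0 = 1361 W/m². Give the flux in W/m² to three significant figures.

cos θ_z = sin ϕ sin δ + cos ϕ cos δ cos h = -0.020673 + 0.933120 = 0.912447.
Flux = S_0 · cos θ_z = 1361 × 0.912447 = 1242 W/m².

1.24e+03 W/m²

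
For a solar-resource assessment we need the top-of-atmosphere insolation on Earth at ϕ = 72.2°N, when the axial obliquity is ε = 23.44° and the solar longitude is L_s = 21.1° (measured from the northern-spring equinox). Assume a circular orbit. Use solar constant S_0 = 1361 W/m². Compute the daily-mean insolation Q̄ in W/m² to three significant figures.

Q̄ ≈ 237 W/m²

Solar declination: sin δ = sin ε · sin L_s = sin 23.44° × sin 21.1° = 0.14320, so δ = +8.233°.
cos h₀ = −tan(+72.2°) tan(+8.233°) = -0.4507, h₀ = 2.0383 rad.
Bracket: h₀ sin ϕ sin δ + cos ϕ cos δ sin h₀ = 2.0383×0.95213×0.14320 + 0.30570×0.98969×0.89269 = 0.277912 + 0.270082 = 0.547994.
Q̄ = (S_0/π) × [bracket] = (1361/π) × 0.547994 = 237.4 W/m².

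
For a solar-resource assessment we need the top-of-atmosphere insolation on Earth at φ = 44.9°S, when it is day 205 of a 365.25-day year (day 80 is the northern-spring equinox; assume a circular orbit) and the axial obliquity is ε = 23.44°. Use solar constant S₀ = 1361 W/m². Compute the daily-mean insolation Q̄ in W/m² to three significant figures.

Solar longitude: λ_s = 360° × (205 − 80)/365.25 = 123.203°.
sin δ = sin 23.44° × sin 123.203° = 0.33284, so δ = +19.441°.
cos H₀ = −tan(-44.9°) tan(+19.441°) = 0.3517, H₀ = 1.2114 rad.
Bracket: H₀ sin φ sin δ + cos φ cos δ sin H₀ = 1.2114×-0.70587×0.33284 + 0.70834×0.94298×0.93610 = -0.284608 + 0.625268 = 0.340660.
Q̄ = (S₀/π) × [bracket] = (1361/π) × 0.340660 = 147.6 W/m².

Q̄ ≈ 148 W/m²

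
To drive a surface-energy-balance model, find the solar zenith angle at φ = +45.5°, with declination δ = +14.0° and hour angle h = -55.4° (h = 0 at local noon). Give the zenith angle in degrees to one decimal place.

θ_z = 56.0°

cos θ_z = sin φ sin δ + cos φ cos δ cos h = 0.172551 + 0.386184 = 0.558735.
θ_z = arccos(0.558735) = 56.0°.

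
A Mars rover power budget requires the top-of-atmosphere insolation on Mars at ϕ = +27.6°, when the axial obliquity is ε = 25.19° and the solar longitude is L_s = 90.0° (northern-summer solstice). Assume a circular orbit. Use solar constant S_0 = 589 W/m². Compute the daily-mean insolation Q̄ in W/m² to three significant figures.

Solar declination: sin δ = sin ε · sin L_s = sin 25.19° × sin 90.0° = 0.42562, so δ = +25.190°.
cos h₀ = −tan(+27.6°) tan(+25.190°) = -0.2459, h₀ = 1.8192 rad.
Bracket: h₀ sin ϕ sin δ + cos ϕ cos δ sin h₀ = 1.8192×0.46330×0.42562 + 0.88620×0.90490×0.96930 = 0.358728 + 0.777303 = 1.136031.
Q̄ = (S_0/π) × [bracket] = (589/π) × 1.136031 = 213.0 W/m².

Q̄ ≈ 213 W/m²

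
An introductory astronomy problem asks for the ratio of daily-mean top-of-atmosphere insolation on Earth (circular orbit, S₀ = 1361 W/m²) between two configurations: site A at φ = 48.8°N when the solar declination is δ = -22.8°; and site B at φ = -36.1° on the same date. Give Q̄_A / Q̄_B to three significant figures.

Q̄_A / Q̄_B ≈ 0.194

— Configuration A (φ=+48.8°):
cos H₀ = −tan(+48.8°) tan(-22.800°) = 0.4802, H₀ = 1.0699 rad.
Bracket: H₀ sin φ sin δ + cos φ cos δ sin H₀ = 1.0699×0.75241×-0.38752 + 0.65869×0.92186×0.87717 = -0.311955 + 0.532635 = 0.220680.
Q̄ = (S₀/π) × [bracket] = (1361/π) × 0.220680 = 95.603 W/m².
— Configuration B (φ=-36.1°):
cos H₀ = −tan(-36.1°) tan(-22.800°) = -0.3065, H₀ = 1.8823 rad.
Bracket: H₀ sin φ sin δ + cos φ cos δ sin H₀ = 1.8823×-0.58920×-0.38752 + 0.80799×0.92186×0.95186 = 0.429780 + 0.708996 = 1.138776.
Q̄ = (S₀/π) × [bracket] = (1361/π) × 1.138776 = 493.34 W/m².
Ratio Q̄_A / Q̄_B = 95.603 / 493.34 = 0.1938.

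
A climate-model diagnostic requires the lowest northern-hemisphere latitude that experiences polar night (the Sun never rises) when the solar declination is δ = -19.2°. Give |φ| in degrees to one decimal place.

Polar night requires cos H₀ = −tan φ tan δ ≥ 1, i.e. tan φ tan δ ≤ −1.
The boundary is |tan φ| · |tan δ| = 1, so |φ| = 90° − |δ| = 90° − 19.2° = 70.8° in the northern hemisphere.

|φ| = 70.8°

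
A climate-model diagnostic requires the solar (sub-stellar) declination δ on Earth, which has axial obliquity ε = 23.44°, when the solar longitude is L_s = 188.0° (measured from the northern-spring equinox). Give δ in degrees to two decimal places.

δ = -3.17°

sin δ = sin ε · sin L_s = sin 23.44° × sin 188.0° = -0.055361.
δ = arcsin(-0.055361) = -3.17°.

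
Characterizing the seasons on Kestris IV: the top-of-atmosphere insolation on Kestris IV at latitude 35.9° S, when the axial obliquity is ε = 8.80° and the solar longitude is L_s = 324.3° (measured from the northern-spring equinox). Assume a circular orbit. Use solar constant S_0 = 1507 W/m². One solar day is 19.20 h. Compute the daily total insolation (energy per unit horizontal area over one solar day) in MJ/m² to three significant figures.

Solar declination: sin δ = sin ε · sin L_s = sin 8.80° × sin 324.3° = -0.08927, so δ = -5.122°.
cos h₀ = −tan(-35.9°) tan(-5.122°) = -0.0649, h₀ = 1.6357 rad.
Bracket: h₀ sin ϕ sin δ + cos ϕ cos δ sin h₀ = 1.6357×-0.58637×-0.08927 + 0.81004×0.99601×0.99789 = 0.085621 + 0.805106 = 0.890727.
Q̄ = (S_0/π) × [bracket] = (1507/π) × 0.890727 = 427.28 W/m².
Daily total = Q̄ × 19.20 h × 3600 s/h = 427.28 × 19.20 × 3600 / 10⁶ = 29.53 MJ/m².

29.5 MJ/m²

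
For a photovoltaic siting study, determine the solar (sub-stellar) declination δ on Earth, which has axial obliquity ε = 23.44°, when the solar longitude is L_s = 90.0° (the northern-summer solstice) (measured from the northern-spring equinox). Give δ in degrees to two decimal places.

δ = +23.44°

sin δ = sin ε · sin L_s = sin 23.44° × sin 90.0° = 0.397789.
δ = arcsin(0.397789) = +23.44°.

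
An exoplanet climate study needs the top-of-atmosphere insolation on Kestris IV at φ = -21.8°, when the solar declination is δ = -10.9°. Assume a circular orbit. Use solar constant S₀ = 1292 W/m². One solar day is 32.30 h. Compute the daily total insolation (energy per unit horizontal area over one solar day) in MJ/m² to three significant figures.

49.0 MJ/m²

cos H₀ = −tan(-21.8°) tan(-10.900°) = -0.0770, H₀ = 1.6479 rad.
Bracket: H₀ sin φ sin δ + cos φ cos δ sin H₀ = 1.6479×-0.37137×-0.18910 + 0.92849×0.98196×0.99703 = 0.115726 + 0.909032 = 1.024758.
Q̄ = (S₀/π) × [bracket] = (1292/π) × 1.024758 = 421.44 W/m².
Daily total = Q̄ × 32.30 h × 3600 s/h = 421.44 × 32.30 × 3600 / 10⁶ = 49.01 MJ/m².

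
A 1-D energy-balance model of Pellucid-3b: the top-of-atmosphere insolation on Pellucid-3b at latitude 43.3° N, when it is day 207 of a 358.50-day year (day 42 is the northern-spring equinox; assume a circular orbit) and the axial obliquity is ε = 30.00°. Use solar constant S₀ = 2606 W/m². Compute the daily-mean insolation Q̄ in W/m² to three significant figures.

Solar longitude: λ_s = 360° × (207 − 42)/358.50 = 165.690°.
sin δ = sin 30.00° × sin 165.690° = 0.12358, so δ = +7.099°.
cos H₀ = −tan(+43.3°) tan(+7.099°) = -0.1174, H₀ = 1.6884 rad.
Bracket: H₀ sin φ sin δ + cos φ cos δ sin H₀ = 1.6884×0.68582×0.12358 + 0.72777×0.99233×0.99309 = 0.143098 + 0.717198 = 0.860296.
Q̄ = (S₀/π) × [bracket] = (2606/π) × 0.860296 = 713.6 W/m².

Q̄ ≈ 714 W/m²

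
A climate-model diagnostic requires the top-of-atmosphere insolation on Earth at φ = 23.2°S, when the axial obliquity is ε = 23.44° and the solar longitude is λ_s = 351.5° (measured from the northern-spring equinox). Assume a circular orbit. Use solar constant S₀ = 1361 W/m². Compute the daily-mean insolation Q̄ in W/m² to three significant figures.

Solar declination: sin δ = sin ε · sin λ_s = sin 23.44° × sin 351.5° = -0.05880, so δ = -3.371°.
cos H₀ = −tan(-23.2°) tan(-3.371°) = -0.0252, H₀ = 1.5960 rad.
Bracket: H₀ sin φ sin δ + cos φ cos δ sin H₀ = 1.5960×-0.39394×-0.05880 + 0.91914×0.99827×0.99968 = 0.036969 + 0.917256 = 0.954225.
Q̄ = (S₀/π) × [bracket] = (1361/π) × 0.954225 = 413.4 W/m².

Q̄ ≈ 413 W/m²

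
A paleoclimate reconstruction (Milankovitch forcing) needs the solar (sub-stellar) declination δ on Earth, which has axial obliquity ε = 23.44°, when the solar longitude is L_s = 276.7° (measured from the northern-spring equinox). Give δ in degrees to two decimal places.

sin δ = sin ε · sin L_s = sin 23.44° × sin 276.7° = -0.395072.
δ = arcsin(-0.395072) = -23.27°.

δ = -23.27°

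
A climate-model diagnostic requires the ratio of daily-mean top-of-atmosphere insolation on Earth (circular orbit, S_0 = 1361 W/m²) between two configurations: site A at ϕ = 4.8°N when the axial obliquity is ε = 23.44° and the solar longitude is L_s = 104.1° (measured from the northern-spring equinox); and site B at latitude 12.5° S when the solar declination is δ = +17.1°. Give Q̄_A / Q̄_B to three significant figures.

— Configuration A (ϕ=+4.8°):
Solar declination: sin δ = sin ε · sin L_s = sin 23.44° × sin 104.1° = 0.38580, so δ = +22.694°.
cos h₀ = −tan(+4.8°) tan(+22.694°) = -0.0351, h₀ = 1.6059 rad.
Bracket: h₀ sin ϕ sin δ + cos ϕ cos δ sin h₀ = 1.6059×0.08368×0.38580 + 0.99649×0.92258×0.99938 = 0.051844 + 0.918772 = 0.970616.
Q̄ = (S_0/π) × [bracket] = (1361/π) × 0.970616 = 420.49 W/m².
— Configuration B (ϕ=-12.5°):
cos h₀ = −tan(-12.5°) tan(+17.100°) = 0.0682, h₀ = 1.5025 rad.
Bracket: h₀ sin ϕ sin δ + cos ϕ cos δ sin h₀ = 1.5025×-0.21644×0.29404 + 0.97630×0.95579×0.99767 = -0.095622 + 0.930964 = 0.835342.
Q̄ = (S_0/π) × [bracket] = (1361/π) × 0.835342 = 361.89 W/m².
Ratio Q̄_A / Q̄_B = 420.49 / 361.89 = 1.162.

Q̄_A / Q̄_B ≈ 1.16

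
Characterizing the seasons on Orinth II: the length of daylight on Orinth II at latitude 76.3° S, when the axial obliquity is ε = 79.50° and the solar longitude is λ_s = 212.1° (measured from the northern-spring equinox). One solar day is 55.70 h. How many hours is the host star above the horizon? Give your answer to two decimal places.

Solar declination: sin δ = sin ε · sin λ_s = sin 79.50° × sin 212.1° = -0.52250, so δ = -31.500°.
Sunrise equation: cos H₀ = −tan φ · tan δ = -2.5138 ≤ −1, so the host star never sets (polar day) and H₀ = π.
Daylight = 2H₀/(2π) × 55.70 h = (3.1416/π) × 55.70 = 55.70 h.

55.70 h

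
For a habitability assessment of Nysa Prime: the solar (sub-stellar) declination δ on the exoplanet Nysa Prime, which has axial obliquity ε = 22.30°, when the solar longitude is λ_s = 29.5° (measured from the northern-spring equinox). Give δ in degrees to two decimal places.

δ = +10.77°

sin δ = sin ε · sin λ_s = sin 22.30° × sin 29.5° = 0.186853.
δ = arcsin(0.186853) = +10.77°.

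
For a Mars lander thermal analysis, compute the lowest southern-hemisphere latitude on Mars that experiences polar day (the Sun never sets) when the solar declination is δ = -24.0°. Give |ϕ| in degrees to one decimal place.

|ϕ| = 66.0°

Polar day requires cos h₀ = −tan ϕ tan δ ≤ −1, i.e. tan ϕ tan δ ≥ 1.
The boundary is |tan ϕ| · |tan δ| = 1, so |ϕ| = 90° − |δ| = 90° − 24.0° = 66.0° in the southern hemisphere.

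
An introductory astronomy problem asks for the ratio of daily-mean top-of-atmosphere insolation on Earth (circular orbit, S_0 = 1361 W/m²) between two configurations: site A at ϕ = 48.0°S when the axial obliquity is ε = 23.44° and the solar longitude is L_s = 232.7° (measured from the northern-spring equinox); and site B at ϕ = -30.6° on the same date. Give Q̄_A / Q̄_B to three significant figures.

Q̄_A / Q̄_B ≈ 0.966

— Configuration A (ϕ=-48.0°):
Solar declination: sin δ = sin ε · sin L_s = sin 23.44° × sin 232.7° = -0.31643, so δ = -18.447°.
cos h₀ = −tan(-48.0°) tan(-18.447°) = -0.3705, h₀ = 1.9503 rad.
Bracket: h₀ sin ϕ sin δ + cos ϕ cos δ sin h₀ = 1.9503×-0.74314×-0.31643 + 0.66913×0.94862×0.92885 = 0.458617 + 0.589588 = 1.048205.
Q̄ = (S_0/π) × [bracket] = (1361/π) × 1.048205 = 454.10 W/m².
— Configuration B (ϕ=-30.6°):
cos h₀ = −tan(-30.6°) tan(-18.447°) = -0.1973, h₀ = 1.7694 rad.
Bracket: h₀ sin ϕ sin δ + cos ϕ cos δ sin h₀ = 1.7694×-0.50904×-0.31643 + 0.86074×0.94862×0.98035 = 0.285007 + 0.800471 = 1.085478.
Q̄ = (S_0/π) × [bracket] = (1361/π) × 1.085478 = 470.25 W/m².
Ratio Q̄_A / Q̄_B = 454.10 / 470.25 = 0.9657.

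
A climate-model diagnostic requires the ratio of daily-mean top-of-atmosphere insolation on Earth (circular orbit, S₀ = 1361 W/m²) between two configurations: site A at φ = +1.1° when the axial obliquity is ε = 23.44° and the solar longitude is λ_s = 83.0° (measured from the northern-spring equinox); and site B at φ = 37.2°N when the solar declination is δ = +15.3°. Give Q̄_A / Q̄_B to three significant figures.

— Configuration A (φ=+1.1°):
Solar declination: sin δ = sin ε · sin λ_s = sin 23.44° × sin 83.0° = 0.39482, so δ = +23.255°.
cos H₀ = −tan(+1.1°) tan(+23.255°) = -0.0083, H₀ = 1.5790 rad.
Bracket: H₀ sin φ sin δ + cos φ cos δ sin H₀ = 1.5790×0.01920×0.39482 + 0.99982×0.91876×0.99997 = 0.011970 + 0.918567 = 0.930537.
Q̄ = (S₀/π) × [bracket] = (1361/π) × 0.930537 = 403.13 W/m².
— Configuration B (φ=+37.2°):
cos H₀ = −tan(+37.2°) tan(+15.300°) = -0.2077, H₀ = 1.7800 rad.
Bracket: H₀ sin φ sin δ + cos φ cos δ sin H₀ = 1.7800×0.60460×0.26387 + 0.79653×0.96456×0.97820 = 0.283974 + 0.751552 = 1.035526.
Q̄ = (S₀/π) × [bracket] = (1361/π) × 1.035526 = 448.61 W/m².
Ratio Q̄_A / Q̄_B = 403.13 / 448.61 = 0.8986.

Q̄_A / Q̄_B ≈ 0.899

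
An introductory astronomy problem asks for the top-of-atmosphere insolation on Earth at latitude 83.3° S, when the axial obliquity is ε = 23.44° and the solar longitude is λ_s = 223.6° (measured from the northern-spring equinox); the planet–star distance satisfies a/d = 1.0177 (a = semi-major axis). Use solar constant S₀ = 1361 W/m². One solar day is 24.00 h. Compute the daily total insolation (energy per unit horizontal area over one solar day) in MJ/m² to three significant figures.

33.2 MJ/m²

Solar declination: sin δ = sin ε · sin λ_s = sin 23.44° × sin 223.6° = -0.27432, so δ = -15.922°.
cos H₀ = −tan(-83.3°) tan(-15.922°) = -2.4284 ≤ −1 ⇒ polar day, H₀ = π.
Bracket: H₀ sin φ sin δ + cos φ cos δ sin H₀ = 3.1416×-0.99317×-0.27432 + 0.11667×0.96164×0.00000 = 0.855918 + 0.000000 = 0.855918.
Inverse-square distance factor (a/d)² = 1.0177² = 1.035713.
Q̄ = (S₀/π) × 1.035713 × [bracket] = (1361/π) × 1.035713 × 0.855918 = 384.04 W/m².
Daily total = Q̄ × 24.00 h × 3600 s/h = 384.04 × 24.00 × 3600 / 10⁶ = 33.18 MJ/m².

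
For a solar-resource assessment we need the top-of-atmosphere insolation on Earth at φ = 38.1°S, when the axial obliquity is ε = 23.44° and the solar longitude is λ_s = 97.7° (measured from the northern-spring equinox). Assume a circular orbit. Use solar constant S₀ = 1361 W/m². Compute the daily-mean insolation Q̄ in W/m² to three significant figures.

Solar declination: sin δ = sin ε · sin λ_s = sin 23.44° × sin 97.7° = 0.39420, so δ = +23.216°.
cos H₀ = −tan(-38.1°) tan(+23.216°) = 0.3363, H₀ = 1.2278 rad.
Bracket: H₀ sin φ sin δ + cos φ cos δ sin H₀ = 1.2278×-0.61704×0.39420 + 0.78694×0.91902×0.94174 = -0.298647 + 0.681079 = 0.382432.
Q̄ = (S₀/π) × [bracket] = (1361/π) × 0.382432 = 165.7 W/m².

Q̄ ≈ 166 W/m²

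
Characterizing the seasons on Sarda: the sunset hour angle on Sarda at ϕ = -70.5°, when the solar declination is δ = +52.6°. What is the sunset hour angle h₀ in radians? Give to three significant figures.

h₀ = 0.00 rad

cos h₀ = −tan ϕ · tan δ = 3.6935 ≥ 1, so the host star never rises (polar night) and h₀ = 0.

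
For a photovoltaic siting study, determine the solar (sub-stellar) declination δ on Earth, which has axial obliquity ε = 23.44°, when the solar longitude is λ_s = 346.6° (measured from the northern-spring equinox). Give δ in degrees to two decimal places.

sin δ = sin ε · sin λ_s = sin 23.44° × sin 346.6° = -0.092187.
δ = arcsin(-0.092187) = -5.29°.

δ = -5.29°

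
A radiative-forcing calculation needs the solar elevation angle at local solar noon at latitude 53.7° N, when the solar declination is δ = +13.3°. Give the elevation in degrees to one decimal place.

At local noon the hour angle is zero, so the zenith angle equals |φ − δ| = |+53.7° − (+13.300°)| = 40.400°.
Elevation = 90° − 40.400° = 49.6°.

49.6°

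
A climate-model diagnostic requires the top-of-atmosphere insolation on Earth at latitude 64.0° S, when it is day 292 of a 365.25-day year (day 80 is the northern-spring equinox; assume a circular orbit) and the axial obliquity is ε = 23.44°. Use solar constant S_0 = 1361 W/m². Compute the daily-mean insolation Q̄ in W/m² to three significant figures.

Q̄ ≈ 319 W/m²

Solar longitude: L_s = 360° × (292 − 80)/365.25 = 208.953°.
sin δ = sin 23.44° × sin 208.953° = -0.19256, so δ = -11.103°.
cos h₀ = −tan(-64.0°) tan(-11.103°) = -0.4023, h₀ = 1.9849 rad.
Bracket: h₀ sin ϕ sin δ + cos ϕ cos δ sin h₀ = 1.9849×-0.89879×-0.19256 + 0.43837×0.98128×0.91549 = 0.343529 + 0.393811 = 0.737340.
Q̄ = (S_0/π) × [bracket] = (1361/π) × 0.737340 = 319.4 W/m².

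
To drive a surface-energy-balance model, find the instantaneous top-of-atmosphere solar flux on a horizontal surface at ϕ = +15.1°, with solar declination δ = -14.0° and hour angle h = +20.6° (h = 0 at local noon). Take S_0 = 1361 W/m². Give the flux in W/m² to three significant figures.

1.11e+03 W/m²

cos θ_z = sin ϕ sin δ + cos ϕ cos δ cos h = -0.063022 + 0.876895 = 0.813873.
Flux = S_0 · cos θ_z = 1361 × 0.813873 = 1108 W/m².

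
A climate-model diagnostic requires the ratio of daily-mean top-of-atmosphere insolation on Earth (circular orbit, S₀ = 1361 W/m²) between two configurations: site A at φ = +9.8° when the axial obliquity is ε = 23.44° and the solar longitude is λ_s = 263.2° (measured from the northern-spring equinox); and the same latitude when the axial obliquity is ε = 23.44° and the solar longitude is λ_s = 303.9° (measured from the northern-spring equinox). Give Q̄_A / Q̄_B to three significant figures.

Q̄_A / Q̄_B ≈ 0.951

— Configuration A (φ=+9.8°):
Solar declination: sin δ = sin ε · sin λ_s = sin 23.44° × sin 263.2° = -0.39499, so δ = -23.265°.
cos H₀ = −tan(+9.8°) tan(-23.265°) = 0.0743, H₀ = 1.4965 rad.
Bracket: H₀ sin φ sin δ + cos φ cos δ sin H₀ = 1.4965×0.17021×-0.39499 + 0.98541×0.91869×0.99724 = -0.100612 + 0.902788 = 0.802176.
Q̄ = (S₀/π) × [bracket] = (1361/π) × 0.802176 = 347.52 W/m².
— Configuration B (φ=+9.8°):
Solar declination: sin δ = sin ε · sin λ_s = sin 23.44° × sin 303.9° = -0.33017, so δ = -19.279°.
cos H₀ = −tan(+9.8°) tan(-19.279°) = 0.0604, H₀ = 1.5103 rad.
Bracket: H₀ sin φ sin δ + cos φ cos δ sin H₀ = 1.5103×0.17021×-0.33017 + 0.98541×0.94392×0.99817 = -0.084876 + 0.928446 = 0.843570.
Q̄ = (S₀/π) × [bracket] = (1361/π) × 0.843570 = 365.45 W/m².
Ratio Q̄_A / Q̄_B = 347.52 / 365.45 = 0.9509.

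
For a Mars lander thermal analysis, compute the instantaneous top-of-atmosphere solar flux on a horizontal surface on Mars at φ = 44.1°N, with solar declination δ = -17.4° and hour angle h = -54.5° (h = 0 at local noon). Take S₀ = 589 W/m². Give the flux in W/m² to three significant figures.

cos θ_z = sin φ sin δ + cos φ cos δ cos h = -0.208106 + 0.397935 = 0.189829.
Flux = S₀ · cos θ_z = 589 × 0.189829 = 111.8 W/m².

112 W/m²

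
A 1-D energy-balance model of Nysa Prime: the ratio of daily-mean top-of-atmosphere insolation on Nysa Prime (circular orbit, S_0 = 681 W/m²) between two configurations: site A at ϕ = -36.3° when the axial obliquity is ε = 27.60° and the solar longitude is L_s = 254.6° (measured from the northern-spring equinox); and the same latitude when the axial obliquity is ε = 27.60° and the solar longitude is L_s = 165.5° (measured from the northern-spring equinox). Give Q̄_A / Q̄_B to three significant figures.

— Configuration A (ϕ=-36.3°):
Solar declination: sin δ = sin ε · sin L_s = sin 27.60° × sin 254.6° = -0.44666, so δ = -26.530°.
cos h₀ = −tan(-36.3°) tan(-26.530°) = -0.3667, h₀ = 1.9463 rad.
Bracket: h₀ sin ϕ sin δ + cos ϕ cos δ sin h₀ = 1.9463×-0.59201×-0.44666 + 0.80593×0.89470×0.93033 = 0.514655 + 0.670829 = 1.185484.
Q̄ = (S_0/π) × [bracket] = (681/π) × 1.185484 = 256.98 W/m².
— Configuration B (ϕ=-36.3°):
Solar declination: sin δ = sin ε · sin L_s = sin 27.60° × sin 165.5° = 0.11600, so δ = +6.661°.
cos h₀ = −tan(-36.3°) tan(+6.661°) = 0.0858, h₀ = 1.4849 rad.
Bracket: h₀ sin ϕ sin δ + cos ϕ cos δ sin h₀ = 1.4849×-0.59201×0.11600 + 0.80593×0.99325×0.99631 = -0.101973 + 0.797536 = 0.695563.
Q̄ = (S_0/π) × [bracket] = (681/π) × 0.695563 = 150.78 W/m².
Ratio Q̄_A / Q̄_B = 256.98 / 150.78 = 1.704.

Q̄_A / Q̄_B ≈ 1.70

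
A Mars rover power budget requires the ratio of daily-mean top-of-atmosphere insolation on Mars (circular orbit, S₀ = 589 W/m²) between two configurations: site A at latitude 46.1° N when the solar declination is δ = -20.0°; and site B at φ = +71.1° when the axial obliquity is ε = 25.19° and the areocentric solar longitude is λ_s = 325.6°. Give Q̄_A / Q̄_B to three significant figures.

Q̄_A / Q̄_B ≈ 7.13

— Configuration A (φ=+46.1°):
cos H₀ = −tan(+46.1°) tan(-20.000°) = 0.3782, H₀ = 1.1829 rad.
Bracket: H₀ sin φ sin δ + cos φ cos δ sin H₀ = 1.1829×0.72055×-0.34202 + 0.69340×0.93969×0.92572 = -0.291517 + 0.603182 = 0.311665.
Q̄ = (S₀/π) × [bracket] = (589/π) × 0.311665 = 58.432 W/m².
— Configuration B (φ=+71.1°):
sin δ = sin 25.19° × sin 325.6° = -0.24046, so δ = -13.914°.
cos H₀ = −tan(+71.1°) tan(-13.914°) = 0.7236, H₀ = 0.7618 rad.
Bracket: H₀ sin φ sin δ + cos φ cos δ sin H₀ = 0.7618×0.94609×-0.24046 + 0.32392×0.97066×0.69026 = -0.173307 + 0.217029 = 0.043722.
Q̄ = (S₀/π) × [bracket] = (589/π) × 0.043722 = 8.1972 W/m².
Ratio Q̄_A / Q̄_B = 58.432 / 8.1972 = 7.128.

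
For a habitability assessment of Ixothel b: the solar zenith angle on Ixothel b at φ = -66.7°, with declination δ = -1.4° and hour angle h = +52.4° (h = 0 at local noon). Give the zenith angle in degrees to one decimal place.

θ_z = 74.7°

cos θ_z = sin φ sin δ + cos φ cos δ cos h = 0.022440 + 0.241268 = 0.263708.
θ_z = arccos(0.263708) = 74.7°.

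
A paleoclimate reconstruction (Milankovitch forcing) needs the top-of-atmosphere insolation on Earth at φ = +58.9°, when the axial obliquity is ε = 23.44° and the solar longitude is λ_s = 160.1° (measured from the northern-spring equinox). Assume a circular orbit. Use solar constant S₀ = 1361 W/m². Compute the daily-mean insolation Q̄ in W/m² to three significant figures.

Q̄ ≈ 306 W/m²

Solar declination: sin δ = sin ε · sin λ_s = sin 23.44° × sin 160.1° = 0.13540, so δ = +7.782°.
cos H₀ = −tan(+58.9°) tan(+7.782°) = -0.2265, H₀ = 1.7993 rad.
Bracket: H₀ sin φ sin δ + cos φ cos δ sin H₀ = 1.7993×0.85627×0.13540 + 0.51653×0.99079×0.97400 = 0.208609 + 0.498467 = 0.707076.
Q̄ = (S₀/π) × [bracket] = (1361/π) × 0.707076 = 306.3 W/m².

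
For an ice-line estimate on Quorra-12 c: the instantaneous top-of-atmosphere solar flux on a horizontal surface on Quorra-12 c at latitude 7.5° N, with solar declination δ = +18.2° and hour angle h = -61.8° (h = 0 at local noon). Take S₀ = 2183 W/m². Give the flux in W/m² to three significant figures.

cos θ_z = sin φ sin δ + cos φ cos δ cos h = 0.040768 + 0.445070 = 0.485838.
Flux = S₀ · cos θ_z = 2183 × 0.485838 = 1061 W/m².

1.06e+03 W/m²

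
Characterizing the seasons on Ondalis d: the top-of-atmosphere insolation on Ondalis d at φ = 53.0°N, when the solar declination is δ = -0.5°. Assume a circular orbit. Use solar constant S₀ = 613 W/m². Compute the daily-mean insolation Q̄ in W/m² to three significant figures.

cos H₀ = −tan(+53.0°) tan(-0.500°) = 0.0116, H₀ = 1.5592 rad.
Bracket: H₀ sin φ sin δ + cos φ cos δ sin H₀ = 1.5592×0.79864×-0.00873 + 0.60182×0.99996×0.99993 = -0.010871 + 0.601754 = 0.590883.
Q̄ = (S₀/π) × [bracket] = (613/π) × 0.590883 = 115.3 W/m².

Q̄ ≈ 115 W/m²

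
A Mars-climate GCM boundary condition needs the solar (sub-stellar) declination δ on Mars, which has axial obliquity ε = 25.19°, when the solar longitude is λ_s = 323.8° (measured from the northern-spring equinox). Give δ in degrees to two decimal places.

sin δ = sin ε · sin λ_s = sin 25.19° × sin 323.8° = -0.251374.
δ = arcsin(-0.251374) = -14.56°.

δ = -14.56°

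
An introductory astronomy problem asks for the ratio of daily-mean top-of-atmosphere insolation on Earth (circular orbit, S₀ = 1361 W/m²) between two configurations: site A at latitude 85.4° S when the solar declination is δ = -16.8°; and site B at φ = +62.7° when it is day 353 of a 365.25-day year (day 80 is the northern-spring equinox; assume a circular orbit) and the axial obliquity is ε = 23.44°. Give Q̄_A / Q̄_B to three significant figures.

Q̄_A / Q̄_B ≈ 35.3

— Configuration A (φ=-85.4°):
cos H₀ = −tan(-85.4°) tan(-16.800°) = -3.7525 ≤ −1 ⇒ polar day, H₀ = π.
Bracket: H₀ sin φ sin δ + cos φ cos δ sin H₀ = 3.1416×-0.99678×-0.28903 + 0.08020×0.95732×0.00000 = 0.905093 + 0.000000 = 0.905093.
Q̄ = (S₀/π) × [bracket] = (1361/π) × 0.905093 = 392.10 W/m².
— Configuration B (φ=+62.7°):
Solar longitude: λ_s = 360° × (353 − 80)/365.25 = 269.076°.
sin δ = sin 23.44° × sin 269.076° = -0.39774, so δ = -23.437°.
cos H₀ = −tan(+62.7°) tan(-23.437°) = 0.8399, H₀ = 0.5737 rad.
Bracket: H₀ sin φ sin δ + cos φ cos δ sin H₀ = 0.5737×0.88862×-0.39774 + 0.45865×0.91750×0.54275 = -0.202768 + 0.228395 = 0.025627.
Q̄ = (S₀/π) × [bracket] = (1361/π) × 0.025627 = 11.102 W/m².
Ratio Q̄_A / Q̄_B = 392.10 / 11.102 = 35.32.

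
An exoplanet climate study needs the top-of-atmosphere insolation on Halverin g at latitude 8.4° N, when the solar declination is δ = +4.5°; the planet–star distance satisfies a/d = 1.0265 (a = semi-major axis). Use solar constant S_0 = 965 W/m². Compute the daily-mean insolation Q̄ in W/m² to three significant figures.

cos h₀ = −tan(+8.4°) tan(+4.500°) = -0.0116, h₀ = 1.5824 rad.
Bracket: h₀ sin ϕ sin δ + cos ϕ cos δ sin h₀ = 1.5824×0.14608×0.07846 + 0.98927×0.99692×0.99993 = 0.018137 + 0.986154 = 1.004291.
Inverse-square distance factor (a/d)² = 1.0265² = 1.053702.
Q̄ = (S_0/π) × 1.053702 × [bracket] = (965/π) × 1.053702 × 1.004291 = 325.1 W/m².

Q̄ ≈ 325 W/m²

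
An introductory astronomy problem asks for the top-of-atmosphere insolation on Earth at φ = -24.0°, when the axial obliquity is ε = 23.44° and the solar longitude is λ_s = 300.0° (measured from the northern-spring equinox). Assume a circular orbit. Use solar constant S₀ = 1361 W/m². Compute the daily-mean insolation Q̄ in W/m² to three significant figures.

Q̄ ≈ 472 W/m²

Solar declination: sin δ = sin ε · sin λ_s = sin 23.44° × sin 300.0° = -0.34449, so δ = -20.151°.
cos H₀ = −tan(-24.0°) tan(-20.151°) = -0.1634, H₀ = 1.7349 rad.
Bracket: H₀ sin φ sin δ + cos φ cos δ sin H₀ = 1.7349×-0.40674×-0.34449 + 0.91355×0.93879×0.98656 = 0.243090 + 0.846105 = 1.089195.
Q̄ = (S₀/π) × [bracket] = (1361/π) × 1.089195 = 471.9 W/m².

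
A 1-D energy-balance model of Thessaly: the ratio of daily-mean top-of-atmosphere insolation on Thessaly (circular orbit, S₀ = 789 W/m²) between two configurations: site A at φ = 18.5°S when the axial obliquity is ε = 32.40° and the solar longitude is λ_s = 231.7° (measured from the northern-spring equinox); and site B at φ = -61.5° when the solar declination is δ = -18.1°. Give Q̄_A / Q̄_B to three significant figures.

— Configuration A (φ=-18.5°):
Solar declination: sin δ = sin ε · sin λ_s = sin 32.40° × sin 231.7° = -0.42050, so δ = -24.866°.
cos H₀ = −tan(-18.5°) tan(-24.866°) = -0.1551, H₀ = 1.7265 rad.
Bracket: H₀ sin φ sin δ + cos φ cos δ sin H₀ = 1.7265×-0.31730×-0.42050 + 0.94832×0.90729×0.98790 = 0.230358 + 0.849990 = 1.080348.
Q̄ = (S₀/π) × [bracket] = (789/π) × 1.080348 = 271.33 W/m².
— Configuration B (φ=-61.5°):
cos H₀ = −tan(-61.5°) tan(-18.100°) = -0.6020, H₀ = 2.2168 rad.
Bracket: H₀ sin φ sin δ + cos φ cos δ sin H₀ = 2.2168×-0.87882×-0.31068 + 0.47716×0.95052×0.79851 = 0.605257 + 0.362164 = 0.967421.
Q̄ = (S₀/π) × [bracket] = (789/π) × 0.967421 = 242.96 W/m².
Ratio Q̄_A / Q̄_B = 271.33 / 242.96 = 1.117.

Q̄_A / Q̄_B ≈ 1.12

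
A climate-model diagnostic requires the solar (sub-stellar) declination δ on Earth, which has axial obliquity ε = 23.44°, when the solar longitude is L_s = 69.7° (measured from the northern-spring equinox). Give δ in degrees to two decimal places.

δ = +21.91°

sin δ = sin ε · sin L_s = sin 23.44° × sin 69.7° = 0.373081.
δ = arcsin(0.373081) = +21.91°.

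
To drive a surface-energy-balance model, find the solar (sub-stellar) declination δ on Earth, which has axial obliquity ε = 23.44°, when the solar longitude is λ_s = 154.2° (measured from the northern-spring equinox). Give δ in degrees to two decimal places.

sin δ = sin ε · sin λ_s = sin 23.44° × sin 154.2° = 0.173130.
δ = arcsin(0.173130) = +9.97°.

δ = +9.97°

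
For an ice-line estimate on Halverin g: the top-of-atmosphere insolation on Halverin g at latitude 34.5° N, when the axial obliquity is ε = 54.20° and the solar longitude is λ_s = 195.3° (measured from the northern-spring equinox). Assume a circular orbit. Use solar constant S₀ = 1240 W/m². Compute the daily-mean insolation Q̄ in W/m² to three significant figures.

Solar declination: sin δ = sin ε · sin λ_s = sin 54.20° × sin 195.3° = -0.21402, so δ = -12.358°.
cos H₀ = −tan(+34.5°) tan(-12.358°) = 0.1506, H₀ = 1.4196 rad.
Bracket: H₀ sin φ sin δ + cos φ cos δ sin H₀ = 1.4196×0.56641×-0.21402 + 0.82413×0.97683×0.98860 = -0.172088 + 0.795858 = 0.623770.
Q̄ = (S₀/π) × [bracket] = (1240/π) × 0.623770 = 246.2 W/m².

Q̄ ≈ 246 W/m²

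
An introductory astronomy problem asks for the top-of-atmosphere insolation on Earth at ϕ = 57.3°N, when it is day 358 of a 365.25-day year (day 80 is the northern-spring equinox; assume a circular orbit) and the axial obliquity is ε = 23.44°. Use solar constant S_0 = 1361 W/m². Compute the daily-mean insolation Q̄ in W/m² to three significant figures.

Q̄ ≈ 38.5 W/m²

Solar longitude: L_s = 360° × (358 − 80)/365.25 = 274.004°.
sin δ = sin 23.44° × sin 274.004° = -0.39682, so δ = -23.379°.
cos h₀ = −tan(+57.3°) tan(-23.379°) = 0.6734, h₀ = 0.8320 rad.
Bracket: h₀ sin ϕ sin δ + cos ϕ cos δ sin h₀ = 0.8320×0.84151×-0.39682 + 0.54024×0.91790×0.73928 = -0.277828 + 0.366599 = 0.088771.
Q̄ = (S_0/π) × [bracket] = (1361/π) × 0.088771 = 38.46 W/m².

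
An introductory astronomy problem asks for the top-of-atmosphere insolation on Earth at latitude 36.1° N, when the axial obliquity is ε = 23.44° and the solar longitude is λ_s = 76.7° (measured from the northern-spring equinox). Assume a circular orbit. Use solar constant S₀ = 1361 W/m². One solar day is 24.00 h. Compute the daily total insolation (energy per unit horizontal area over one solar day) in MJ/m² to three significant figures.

Solar declination: sin δ = sin ε · sin λ_s = sin 23.44° × sin 76.7° = 0.38712, so δ = +22.775°.
cos H₀ = −tan(+36.1°) tan(+22.775°) = -0.3062, H₀ = 1.8820 rad.
Bracket: H₀ sin φ sin δ + cos φ cos δ sin H₀ = 1.8820×0.58920×0.38712 + 0.80799×0.92203×0.95198 = 0.429267 + 0.709217 = 1.138484.
Q̄ = (S₀/π) × [bracket] = (1361/π) × 1.138484 = 493.21 W/m².
Daily total = Q̄ × 24.00 h × 3600 s/h = 493.21 × 24.00 × 3600 / 10⁶ = 42.61 MJ/m².

42.6 MJ/m²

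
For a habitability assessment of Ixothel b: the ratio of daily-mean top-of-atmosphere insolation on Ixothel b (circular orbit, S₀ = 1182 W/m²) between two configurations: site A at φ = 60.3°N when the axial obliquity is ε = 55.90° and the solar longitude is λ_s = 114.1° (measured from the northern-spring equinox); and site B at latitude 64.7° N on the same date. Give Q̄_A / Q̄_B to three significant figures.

Q̄_A / Q̄_B ≈ 0.961

— Configuration A (φ=+60.3°):
Solar declination: sin δ = sin ε · sin λ_s = sin 55.90° × sin 114.1° = 0.75588, so δ = +49.102°.
cos H₀ = −tan(+60.3°) tan(+49.102°) = -2.0241 ≤ −1 ⇒ polar day, H₀ = π.
Bracket: H₀ sin φ sin δ + cos φ cos δ sin H₀ = 3.1416×0.86863×0.75588 + 0.49546×0.65471×0.00000 = 2.062712 + 0.000000 = 2.062712.
Q̄ = (S₀/π) × [bracket] = (1182/π) × 2.062712 = 776.08 W/m².
— Configuration B (φ=+64.7°):
cos H₀ = −tan(+64.7°) tan(+49.102°) = -2.4424 ≤ −1 ⇒ polar day, H₀ = π.
Bracket: H₀ sin φ sin δ + cos φ cos δ sin H₀ = 3.1416×0.90408×0.75588 + 0.42736×0.65471×0.00000 = 2.146894 + 0.000000 = 2.146894.
Q̄ = (S₀/π) × [bracket] = (1182/π) × 2.146894 = 807.75 W/m².
Ratio Q̄_A / Q̄_B = 776.08 / 807.75 = 0.9608.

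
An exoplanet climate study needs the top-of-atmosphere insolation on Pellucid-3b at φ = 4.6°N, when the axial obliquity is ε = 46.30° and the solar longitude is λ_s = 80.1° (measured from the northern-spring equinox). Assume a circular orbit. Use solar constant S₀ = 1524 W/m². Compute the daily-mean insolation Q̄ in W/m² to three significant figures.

Solar declination: sin δ = sin ε · sin λ_s = sin 46.30° × sin 80.1° = 0.71220, so δ = +45.414°.
cos H₀ = −tan(+4.6°) tan(+45.414°) = -0.0816, H₀ = 1.6525 rad.
Bracket: H₀ sin φ sin δ + cos φ cos δ sin H₀ = 1.6525×0.08020×0.71220 + 0.99678×0.70197×0.99666 = 0.094388 + 0.697373 = 0.791761.
Q̄ = (S₀/π) × [bracket] = (1524/π) × 0.791761 = 384.1 W/m².

Q̄ ≈ 384 W/m²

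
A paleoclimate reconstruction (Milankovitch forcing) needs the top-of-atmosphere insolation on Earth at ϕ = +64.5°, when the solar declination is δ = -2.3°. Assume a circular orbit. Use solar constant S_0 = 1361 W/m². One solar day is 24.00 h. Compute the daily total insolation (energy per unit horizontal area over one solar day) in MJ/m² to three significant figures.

cos h₀ = −tan(+64.5°) tan(-2.300°) = 0.0842, h₀ = 1.4865 rad.
Bracket: h₀ sin ϕ sin δ + cos ϕ cos δ sin h₀ = 1.4865×0.90259×-0.04013 + 0.43051×0.99919×0.99645 = -0.053842 + 0.428634 = 0.374792.
Q̄ = (S_0/π) × [bracket] = (1361/π) × 0.374792 = 162.37 W/m².
Daily total = Q̄ × 24.00 h × 3600 s/h = 162.37 × 24.00 × 3600 / 10⁶ = 14.03 MJ/m².

14.0 MJ/m²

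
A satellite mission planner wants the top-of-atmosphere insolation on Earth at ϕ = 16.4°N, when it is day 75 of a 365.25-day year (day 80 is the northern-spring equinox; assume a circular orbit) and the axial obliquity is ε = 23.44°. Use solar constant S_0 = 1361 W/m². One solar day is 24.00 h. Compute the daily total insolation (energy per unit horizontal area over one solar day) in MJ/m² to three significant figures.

35.3 MJ/m²

Solar longitude: L_s = 360° × (75 − 80)/365.25 = -4.928°, i.e. -4.928° + 360° = 355.072°.
sin δ = sin 23.44° × sin 355.072° = -0.03417, so δ = -1.958°.
cos h₀ = −tan(+16.4°) tan(-1.958°) = 0.0101, h₀ = 1.5607 rad.
Bracket: h₀ sin ϕ sin δ + cos ϕ cos δ sin h₀ = 1.5607×0.28234×-0.03417 + 0.95931×0.99942×0.99995 = -0.015057 + 0.958706 = 0.943649.
Q̄ = (S_0/π) × [bracket] = (1361/π) × 0.943649 = 408.81 W/m².
Daily total = Q̄ × 24.00 h × 3600 s/h = 408.81 × 24.00 × 3600 / 10⁶ = 35.32 MJ/m².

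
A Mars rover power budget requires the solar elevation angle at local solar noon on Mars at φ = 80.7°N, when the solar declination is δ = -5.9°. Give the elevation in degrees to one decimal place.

At local noon the hour angle is zero, so the zenith angle equals |φ − δ| = |+80.7° − (-5.900°)| = 86.600°.
Elevation = 90° − 86.600° = 3.4°.

3.4°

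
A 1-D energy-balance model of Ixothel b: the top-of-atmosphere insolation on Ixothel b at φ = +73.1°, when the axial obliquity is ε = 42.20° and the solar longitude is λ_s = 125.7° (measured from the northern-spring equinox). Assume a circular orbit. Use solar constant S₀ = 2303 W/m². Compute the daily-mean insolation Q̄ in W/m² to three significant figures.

Q̄ ≈ 1.20e+03 W/m²

Solar declination: sin δ = sin ε · sin λ_s = sin 42.20° × sin 125.7° = 0.54549, so δ = +33.058°.
cos H₀ = −tan(+73.1°) tan(+33.058°) = -2.1422 ≤ −1 ⇒ polar day, H₀ = π.
Bracket: H₀ sin φ sin δ + cos φ cos δ sin H₀ = 3.1416×0.95681×0.54549 + 0.29070×0.83812×0.00000 = 1.639696 + 0.000000 = 1.639696.
Q̄ = (S₀/π) × [bracket] = (2303/π) × 1.639696 = 1202 W/m².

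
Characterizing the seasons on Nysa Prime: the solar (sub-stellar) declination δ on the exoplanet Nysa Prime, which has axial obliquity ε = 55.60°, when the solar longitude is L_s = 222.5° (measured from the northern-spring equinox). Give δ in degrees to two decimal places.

δ = -33.88°

sin δ = sin ε · sin L_s = sin 55.60° × sin 222.5° = -0.557439.
δ = arcsin(-0.557439) = -33.88°.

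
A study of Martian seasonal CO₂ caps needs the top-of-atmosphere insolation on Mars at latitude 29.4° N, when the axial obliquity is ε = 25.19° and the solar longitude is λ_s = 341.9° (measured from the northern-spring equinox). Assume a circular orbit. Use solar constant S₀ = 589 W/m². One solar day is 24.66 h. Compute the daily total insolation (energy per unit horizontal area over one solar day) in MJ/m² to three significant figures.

Solar declination: sin δ = sin ε · sin λ_s = sin 25.19° × sin 341.9° = -0.13223, so δ = -7.599°.
cos H₀ = −tan(+29.4°) tan(-7.599°) = 0.0752, H₀ = 1.4956 rad.
Bracket: H₀ sin φ sin δ + cos φ cos δ sin H₀ = 1.4956×0.49090×-0.13223 + 0.87121×0.99122×0.99717 = -0.097082 + 0.861117 = 0.764035.
Q̄ = (S₀/π) × [bracket] = (589/π) × 0.764035 = 143.24 W/m².
Daily total = Q̄ × 24.66 h × 3600 s/h = 143.24 × 24.66 × 3600 / 10⁶ = 12.72 MJ/m².

12.7 MJ/m²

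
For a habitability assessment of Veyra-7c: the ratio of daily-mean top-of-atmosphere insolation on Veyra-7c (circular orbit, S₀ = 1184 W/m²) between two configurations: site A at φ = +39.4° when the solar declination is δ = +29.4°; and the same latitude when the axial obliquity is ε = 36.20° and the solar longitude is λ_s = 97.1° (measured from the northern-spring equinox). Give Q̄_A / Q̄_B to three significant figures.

— Configuration A (φ=+39.4°):
cos H₀ = −tan(+39.4°) tan(+29.400°) = -0.4628, H₀ = 2.0520 rad.
Bracket: H₀ sin φ sin δ + cos φ cos δ sin H₀ = 2.0520×0.63473×0.49090 + 0.77273×0.87121×0.88644 = 0.639381 + 0.596760 = 1.236141.
Q̄ = (S₀/π) × [bracket] = (1184/π) × 1.236141 = 465.88 W/m².
— Configuration B (φ=+39.4°):
Solar declination: sin δ = sin ε · sin λ_s = sin 36.20° × sin 97.1° = 0.58608, so δ = +35.879°.
cos H₀ = −tan(+39.4°) tan(+35.879°) = -0.5941, H₀ = 2.2070 rad.
Bracket: H₀ sin φ sin δ + cos φ cos δ sin H₀ = 2.2070×0.63473×0.58608 + 0.77273×0.81026×0.80436 = 0.821010 + 0.503620 = 1.324630.
Q̄ = (S₀/π) × [bracket] = (1184/π) × 1.324630 = 499.23 W/m².
Ratio Q̄_A / Q̄_B = 465.88 / 499.23 = 0.9332.

Q̄_A / Q̄_B ≈ 0.933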